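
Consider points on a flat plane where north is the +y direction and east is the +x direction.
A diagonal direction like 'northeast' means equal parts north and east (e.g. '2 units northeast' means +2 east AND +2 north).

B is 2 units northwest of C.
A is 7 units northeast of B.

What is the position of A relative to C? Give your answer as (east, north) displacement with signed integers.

Answer: A is at (east=5, north=9) relative to C.

Derivation:
Place C at the origin (east=0, north=0).
  B is 2 units northwest of C: delta (east=-2, north=+2); B at (east=-2, north=2).
  A is 7 units northeast of B: delta (east=+7, north=+7); A at (east=5, north=9).
Therefore A relative to C: (east=5, north=9).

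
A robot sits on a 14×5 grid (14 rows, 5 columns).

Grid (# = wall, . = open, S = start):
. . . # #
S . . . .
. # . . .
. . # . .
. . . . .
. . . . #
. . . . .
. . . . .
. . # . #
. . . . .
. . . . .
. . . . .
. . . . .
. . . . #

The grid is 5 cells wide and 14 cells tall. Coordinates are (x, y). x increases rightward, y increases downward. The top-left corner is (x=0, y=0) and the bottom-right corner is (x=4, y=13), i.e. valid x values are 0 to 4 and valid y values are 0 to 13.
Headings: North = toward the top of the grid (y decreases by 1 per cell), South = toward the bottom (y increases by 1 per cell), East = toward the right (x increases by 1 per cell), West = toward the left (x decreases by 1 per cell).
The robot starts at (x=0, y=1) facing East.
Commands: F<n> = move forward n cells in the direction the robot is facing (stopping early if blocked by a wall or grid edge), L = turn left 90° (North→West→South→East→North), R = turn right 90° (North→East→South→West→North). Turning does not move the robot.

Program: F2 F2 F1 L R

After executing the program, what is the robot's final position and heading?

Answer: Final position: (x=4, y=1), facing East

Derivation:
Start: (x=0, y=1), facing East
  F2: move forward 2, now at (x=2, y=1)
  F2: move forward 2, now at (x=4, y=1)
  F1: move forward 0/1 (blocked), now at (x=4, y=1)
  L: turn left, now facing North
  R: turn right, now facing East
Final: (x=4, y=1), facing East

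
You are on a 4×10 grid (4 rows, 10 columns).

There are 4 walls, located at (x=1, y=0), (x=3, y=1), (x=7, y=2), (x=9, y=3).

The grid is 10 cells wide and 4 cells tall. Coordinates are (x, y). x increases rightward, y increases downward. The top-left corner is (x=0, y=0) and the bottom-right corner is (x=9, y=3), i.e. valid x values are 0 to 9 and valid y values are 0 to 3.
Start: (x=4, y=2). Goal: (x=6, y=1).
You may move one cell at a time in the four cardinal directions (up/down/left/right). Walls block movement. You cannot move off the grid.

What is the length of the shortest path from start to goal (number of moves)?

Answer: Shortest path length: 3

Derivation:
BFS from (x=4, y=2) until reaching (x=6, y=1):
  Distance 0: (x=4, y=2)
  Distance 1: (x=4, y=1), (x=3, y=2), (x=5, y=2), (x=4, y=3)
  Distance 2: (x=4, y=0), (x=5, y=1), (x=2, y=2), (x=6, y=2), (x=3, y=3), (x=5, y=3)
  Distance 3: (x=3, y=0), (x=5, y=0), (x=2, y=1), (x=6, y=1), (x=1, y=2), (x=2, y=3), (x=6, y=3)  <- goal reached here
One shortest path (3 moves): (x=4, y=2) -> (x=5, y=2) -> (x=6, y=2) -> (x=6, y=1)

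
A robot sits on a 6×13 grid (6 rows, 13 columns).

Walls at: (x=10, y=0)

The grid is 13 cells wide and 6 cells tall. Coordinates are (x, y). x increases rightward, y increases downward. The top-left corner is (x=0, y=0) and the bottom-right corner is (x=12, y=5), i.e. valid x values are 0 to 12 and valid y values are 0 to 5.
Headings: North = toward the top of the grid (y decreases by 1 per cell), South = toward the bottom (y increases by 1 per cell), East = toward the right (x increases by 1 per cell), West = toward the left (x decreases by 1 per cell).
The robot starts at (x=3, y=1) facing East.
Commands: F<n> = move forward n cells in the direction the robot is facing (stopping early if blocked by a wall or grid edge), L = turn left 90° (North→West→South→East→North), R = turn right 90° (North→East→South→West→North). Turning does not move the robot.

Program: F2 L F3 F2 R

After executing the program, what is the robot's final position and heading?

Start: (x=3, y=1), facing East
  F2: move forward 2, now at (x=5, y=1)
  L: turn left, now facing North
  F3: move forward 1/3 (blocked), now at (x=5, y=0)
  F2: move forward 0/2 (blocked), now at (x=5, y=0)
  R: turn right, now facing East
Final: (x=5, y=0), facing East

Answer: Final position: (x=5, y=0), facing East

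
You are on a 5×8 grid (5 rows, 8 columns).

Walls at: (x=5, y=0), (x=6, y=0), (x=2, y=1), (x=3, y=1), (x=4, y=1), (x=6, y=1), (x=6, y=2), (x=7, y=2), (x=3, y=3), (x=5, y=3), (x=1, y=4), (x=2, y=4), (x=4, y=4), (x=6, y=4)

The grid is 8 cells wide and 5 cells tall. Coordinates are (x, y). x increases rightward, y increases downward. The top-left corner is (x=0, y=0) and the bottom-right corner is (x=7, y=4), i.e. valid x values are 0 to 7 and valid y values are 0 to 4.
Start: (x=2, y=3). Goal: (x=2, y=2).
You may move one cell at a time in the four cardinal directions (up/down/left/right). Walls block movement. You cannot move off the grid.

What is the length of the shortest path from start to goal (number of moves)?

Answer: Shortest path length: 1

Derivation:
BFS from (x=2, y=3) until reaching (x=2, y=2):
  Distance 0: (x=2, y=3)
  Distance 1: (x=2, y=2), (x=1, y=3)  <- goal reached here
One shortest path (1 moves): (x=2, y=3) -> (x=2, y=2)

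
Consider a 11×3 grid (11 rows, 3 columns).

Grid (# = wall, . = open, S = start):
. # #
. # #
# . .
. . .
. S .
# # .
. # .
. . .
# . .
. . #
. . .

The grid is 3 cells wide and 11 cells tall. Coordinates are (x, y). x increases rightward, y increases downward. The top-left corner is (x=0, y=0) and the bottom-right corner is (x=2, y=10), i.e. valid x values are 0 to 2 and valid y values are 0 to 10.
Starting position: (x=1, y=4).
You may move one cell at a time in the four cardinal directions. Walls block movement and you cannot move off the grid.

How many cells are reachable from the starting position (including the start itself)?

BFS flood-fill from (x=1, y=4):
  Distance 0: (x=1, y=4)
  Distance 1: (x=1, y=3), (x=0, y=4), (x=2, y=4)
  Distance 2: (x=1, y=2), (x=0, y=3), (x=2, y=3), (x=2, y=5)
  Distance 3: (x=2, y=2), (x=2, y=6)
  Distance 4: (x=2, y=7)
  Distance 5: (x=1, y=7), (x=2, y=8)
  Distance 6: (x=0, y=7), (x=1, y=8)
  Distance 7: (x=0, y=6), (x=1, y=9)
  Distance 8: (x=0, y=9), (x=1, y=10)
  Distance 9: (x=0, y=10), (x=2, y=10)
Total reachable: 21 (grid has 23 open cells total)

Answer: Reachable cells: 21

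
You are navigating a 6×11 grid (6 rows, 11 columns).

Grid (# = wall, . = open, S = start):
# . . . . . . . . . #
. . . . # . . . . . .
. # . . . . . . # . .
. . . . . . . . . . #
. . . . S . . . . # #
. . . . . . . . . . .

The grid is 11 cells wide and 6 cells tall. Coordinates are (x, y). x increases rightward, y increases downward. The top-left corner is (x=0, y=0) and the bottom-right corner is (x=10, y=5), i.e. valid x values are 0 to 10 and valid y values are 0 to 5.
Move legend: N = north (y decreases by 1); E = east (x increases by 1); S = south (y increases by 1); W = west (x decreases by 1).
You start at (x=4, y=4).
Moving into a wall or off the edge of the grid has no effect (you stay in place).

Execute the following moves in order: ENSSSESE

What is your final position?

Start: (x=4, y=4)
  E (east): (x=4, y=4) -> (x=5, y=4)
  N (north): (x=5, y=4) -> (x=5, y=3)
  S (south): (x=5, y=3) -> (x=5, y=4)
  S (south): (x=5, y=4) -> (x=5, y=5)
  S (south): blocked, stay at (x=5, y=5)
  E (east): (x=5, y=5) -> (x=6, y=5)
  S (south): blocked, stay at (x=6, y=5)
  E (east): (x=6, y=5) -> (x=7, y=5)
Final: (x=7, y=5)

Answer: Final position: (x=7, y=5)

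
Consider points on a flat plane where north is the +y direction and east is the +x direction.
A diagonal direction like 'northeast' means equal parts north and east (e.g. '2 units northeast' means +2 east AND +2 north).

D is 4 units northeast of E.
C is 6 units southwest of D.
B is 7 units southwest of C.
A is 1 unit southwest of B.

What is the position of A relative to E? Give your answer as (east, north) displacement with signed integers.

Place E at the origin (east=0, north=0).
  D is 4 units northeast of E: delta (east=+4, north=+4); D at (east=4, north=4).
  C is 6 units southwest of D: delta (east=-6, north=-6); C at (east=-2, north=-2).
  B is 7 units southwest of C: delta (east=-7, north=-7); B at (east=-9, north=-9).
  A is 1 unit southwest of B: delta (east=-1, north=-1); A at (east=-10, north=-10).
Therefore A relative to E: (east=-10, north=-10).

Answer: A is at (east=-10, north=-10) relative to E.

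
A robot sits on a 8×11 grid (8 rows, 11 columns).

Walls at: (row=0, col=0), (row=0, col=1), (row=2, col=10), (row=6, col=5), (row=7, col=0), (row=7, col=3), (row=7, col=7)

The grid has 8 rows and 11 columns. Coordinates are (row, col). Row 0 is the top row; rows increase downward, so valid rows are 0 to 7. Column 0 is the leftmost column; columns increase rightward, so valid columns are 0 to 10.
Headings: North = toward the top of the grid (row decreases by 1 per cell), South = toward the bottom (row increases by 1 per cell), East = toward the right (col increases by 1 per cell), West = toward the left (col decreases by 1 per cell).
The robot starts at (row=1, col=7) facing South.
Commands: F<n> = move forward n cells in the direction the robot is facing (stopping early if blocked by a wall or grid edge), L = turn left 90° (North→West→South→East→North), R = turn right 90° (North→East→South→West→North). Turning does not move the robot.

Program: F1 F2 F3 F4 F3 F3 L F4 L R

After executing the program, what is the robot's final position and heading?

Answer: Final position: (row=6, col=10), facing East

Derivation:
Start: (row=1, col=7), facing South
  F1: move forward 1, now at (row=2, col=7)
  F2: move forward 2, now at (row=4, col=7)
  F3: move forward 2/3 (blocked), now at (row=6, col=7)
  F4: move forward 0/4 (blocked), now at (row=6, col=7)
  F3: move forward 0/3 (blocked), now at (row=6, col=7)
  F3: move forward 0/3 (blocked), now at (row=6, col=7)
  L: turn left, now facing East
  F4: move forward 3/4 (blocked), now at (row=6, col=10)
  L: turn left, now facing North
  R: turn right, now facing East
Final: (row=6, col=10), facing East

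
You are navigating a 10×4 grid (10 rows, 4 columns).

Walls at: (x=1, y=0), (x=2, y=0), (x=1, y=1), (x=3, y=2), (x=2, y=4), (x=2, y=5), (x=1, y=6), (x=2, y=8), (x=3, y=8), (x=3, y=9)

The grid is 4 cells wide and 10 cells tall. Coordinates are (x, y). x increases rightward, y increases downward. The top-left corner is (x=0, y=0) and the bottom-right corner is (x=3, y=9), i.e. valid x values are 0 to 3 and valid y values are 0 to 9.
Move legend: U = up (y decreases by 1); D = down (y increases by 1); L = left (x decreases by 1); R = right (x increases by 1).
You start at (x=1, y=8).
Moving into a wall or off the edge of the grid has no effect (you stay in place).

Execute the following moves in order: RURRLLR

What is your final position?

Start: (x=1, y=8)
  R (right): blocked, stay at (x=1, y=8)
  U (up): (x=1, y=8) -> (x=1, y=7)
  R (right): (x=1, y=7) -> (x=2, y=7)
  R (right): (x=2, y=7) -> (x=3, y=7)
  L (left): (x=3, y=7) -> (x=2, y=7)
  L (left): (x=2, y=7) -> (x=1, y=7)
  R (right): (x=1, y=7) -> (x=2, y=7)
Final: (x=2, y=7)

Answer: Final position: (x=2, y=7)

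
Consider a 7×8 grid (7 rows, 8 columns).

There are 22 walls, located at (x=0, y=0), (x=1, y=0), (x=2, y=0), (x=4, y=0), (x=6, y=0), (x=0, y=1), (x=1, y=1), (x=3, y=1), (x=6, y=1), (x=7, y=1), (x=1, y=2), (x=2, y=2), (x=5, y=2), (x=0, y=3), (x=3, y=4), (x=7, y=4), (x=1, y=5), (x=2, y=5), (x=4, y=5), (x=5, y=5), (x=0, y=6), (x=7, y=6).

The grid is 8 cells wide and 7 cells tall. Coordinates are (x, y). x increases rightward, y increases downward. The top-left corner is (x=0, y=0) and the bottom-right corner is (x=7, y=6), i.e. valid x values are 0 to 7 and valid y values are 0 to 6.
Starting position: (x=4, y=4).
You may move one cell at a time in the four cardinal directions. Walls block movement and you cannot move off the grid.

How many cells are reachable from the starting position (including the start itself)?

BFS flood-fill from (x=4, y=4):
  Distance 0: (x=4, y=4)
  Distance 1: (x=4, y=3), (x=5, y=4)
  Distance 2: (x=4, y=2), (x=3, y=3), (x=5, y=3), (x=6, y=4)
  Distance 3: (x=4, y=1), (x=3, y=2), (x=2, y=3), (x=6, y=3), (x=6, y=5)
  Distance 4: (x=5, y=1), (x=6, y=2), (x=1, y=3), (x=7, y=3), (x=2, y=4), (x=7, y=5), (x=6, y=6)
  Distance 5: (x=5, y=0), (x=7, y=2), (x=1, y=4), (x=5, y=6)
  Distance 6: (x=0, y=4), (x=4, y=6)
  Distance 7: (x=0, y=5), (x=3, y=6)
  Distance 8: (x=3, y=5), (x=2, y=6)
  Distance 9: (x=1, y=6)
Total reachable: 30 (grid has 34 open cells total)

Answer: Reachable cells: 30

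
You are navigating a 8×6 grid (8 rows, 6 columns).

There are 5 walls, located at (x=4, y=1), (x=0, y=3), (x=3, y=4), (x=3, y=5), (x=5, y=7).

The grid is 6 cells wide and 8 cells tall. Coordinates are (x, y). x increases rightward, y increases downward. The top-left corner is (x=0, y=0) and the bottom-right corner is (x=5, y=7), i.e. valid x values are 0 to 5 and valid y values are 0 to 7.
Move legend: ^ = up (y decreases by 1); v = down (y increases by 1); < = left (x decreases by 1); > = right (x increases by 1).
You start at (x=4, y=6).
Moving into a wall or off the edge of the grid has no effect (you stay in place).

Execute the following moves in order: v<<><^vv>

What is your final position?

Answer: Final position: (x=3, y=7)

Derivation:
Start: (x=4, y=6)
  v (down): (x=4, y=6) -> (x=4, y=7)
  < (left): (x=4, y=7) -> (x=3, y=7)
  < (left): (x=3, y=7) -> (x=2, y=7)
  > (right): (x=2, y=7) -> (x=3, y=7)
  < (left): (x=3, y=7) -> (x=2, y=7)
  ^ (up): (x=2, y=7) -> (x=2, y=6)
  v (down): (x=2, y=6) -> (x=2, y=7)
  v (down): blocked, stay at (x=2, y=7)
  > (right): (x=2, y=7) -> (x=3, y=7)
Final: (x=3, y=7)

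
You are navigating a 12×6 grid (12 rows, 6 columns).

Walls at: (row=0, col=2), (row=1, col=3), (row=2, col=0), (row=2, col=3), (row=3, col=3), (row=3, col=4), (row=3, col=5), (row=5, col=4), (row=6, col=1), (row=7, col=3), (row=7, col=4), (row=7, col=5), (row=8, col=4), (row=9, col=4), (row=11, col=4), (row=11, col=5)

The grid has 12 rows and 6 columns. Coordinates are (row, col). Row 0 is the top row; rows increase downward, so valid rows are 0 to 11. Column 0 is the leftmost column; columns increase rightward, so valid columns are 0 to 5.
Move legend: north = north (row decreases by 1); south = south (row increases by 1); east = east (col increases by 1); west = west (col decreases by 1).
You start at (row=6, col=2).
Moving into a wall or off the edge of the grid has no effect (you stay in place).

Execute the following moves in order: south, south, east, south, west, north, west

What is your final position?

Answer: Final position: (row=8, col=1)

Derivation:
Start: (row=6, col=2)
  south (south): (row=6, col=2) -> (row=7, col=2)
  south (south): (row=7, col=2) -> (row=8, col=2)
  east (east): (row=8, col=2) -> (row=8, col=3)
  south (south): (row=8, col=3) -> (row=9, col=3)
  west (west): (row=9, col=3) -> (row=9, col=2)
  north (north): (row=9, col=2) -> (row=8, col=2)
  west (west): (row=8, col=2) -> (row=8, col=1)
Final: (row=8, col=1)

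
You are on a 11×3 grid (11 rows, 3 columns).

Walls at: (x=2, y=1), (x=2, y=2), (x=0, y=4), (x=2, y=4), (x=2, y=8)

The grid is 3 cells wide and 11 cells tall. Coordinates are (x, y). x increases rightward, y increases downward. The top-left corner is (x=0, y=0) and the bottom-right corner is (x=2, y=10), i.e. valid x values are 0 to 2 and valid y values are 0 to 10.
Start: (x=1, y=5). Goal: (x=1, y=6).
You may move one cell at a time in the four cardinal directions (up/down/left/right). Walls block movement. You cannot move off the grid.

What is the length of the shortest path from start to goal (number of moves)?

BFS from (x=1, y=5) until reaching (x=1, y=6):
  Distance 0: (x=1, y=5)
  Distance 1: (x=1, y=4), (x=0, y=5), (x=2, y=5), (x=1, y=6)  <- goal reached here
One shortest path (1 moves): (x=1, y=5) -> (x=1, y=6)

Answer: Shortest path length: 1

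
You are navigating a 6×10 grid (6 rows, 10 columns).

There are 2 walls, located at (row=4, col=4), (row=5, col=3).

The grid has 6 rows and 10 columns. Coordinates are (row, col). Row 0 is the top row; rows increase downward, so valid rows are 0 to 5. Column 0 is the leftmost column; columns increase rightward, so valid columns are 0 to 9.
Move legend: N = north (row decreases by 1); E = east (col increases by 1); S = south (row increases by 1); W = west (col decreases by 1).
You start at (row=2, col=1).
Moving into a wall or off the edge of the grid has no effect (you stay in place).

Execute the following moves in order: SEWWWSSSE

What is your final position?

Answer: Final position: (row=5, col=1)

Derivation:
Start: (row=2, col=1)
  S (south): (row=2, col=1) -> (row=3, col=1)
  E (east): (row=3, col=1) -> (row=3, col=2)
  W (west): (row=3, col=2) -> (row=3, col=1)
  W (west): (row=3, col=1) -> (row=3, col=0)
  W (west): blocked, stay at (row=3, col=0)
  S (south): (row=3, col=0) -> (row=4, col=0)
  S (south): (row=4, col=0) -> (row=5, col=0)
  S (south): blocked, stay at (row=5, col=0)
  E (east): (row=5, col=0) -> (row=5, col=1)
Final: (row=5, col=1)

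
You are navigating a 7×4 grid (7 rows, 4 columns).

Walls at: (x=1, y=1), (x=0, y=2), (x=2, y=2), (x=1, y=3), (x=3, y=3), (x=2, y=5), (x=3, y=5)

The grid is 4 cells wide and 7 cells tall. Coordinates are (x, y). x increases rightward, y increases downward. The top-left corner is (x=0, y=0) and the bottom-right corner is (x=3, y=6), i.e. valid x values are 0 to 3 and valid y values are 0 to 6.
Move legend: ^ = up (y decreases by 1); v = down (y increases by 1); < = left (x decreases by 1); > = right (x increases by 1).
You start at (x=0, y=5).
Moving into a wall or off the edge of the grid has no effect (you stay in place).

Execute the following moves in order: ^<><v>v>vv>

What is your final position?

Start: (x=0, y=5)
  ^ (up): (x=0, y=5) -> (x=0, y=4)
  < (left): blocked, stay at (x=0, y=4)
  > (right): (x=0, y=4) -> (x=1, y=4)
  < (left): (x=1, y=4) -> (x=0, y=4)
  v (down): (x=0, y=4) -> (x=0, y=5)
  > (right): (x=0, y=5) -> (x=1, y=5)
  v (down): (x=1, y=5) -> (x=1, y=6)
  > (right): (x=1, y=6) -> (x=2, y=6)
  v (down): blocked, stay at (x=2, y=6)
  v (down): blocked, stay at (x=2, y=6)
  > (right): (x=2, y=6) -> (x=3, y=6)
Final: (x=3, y=6)

Answer: Final position: (x=3, y=6)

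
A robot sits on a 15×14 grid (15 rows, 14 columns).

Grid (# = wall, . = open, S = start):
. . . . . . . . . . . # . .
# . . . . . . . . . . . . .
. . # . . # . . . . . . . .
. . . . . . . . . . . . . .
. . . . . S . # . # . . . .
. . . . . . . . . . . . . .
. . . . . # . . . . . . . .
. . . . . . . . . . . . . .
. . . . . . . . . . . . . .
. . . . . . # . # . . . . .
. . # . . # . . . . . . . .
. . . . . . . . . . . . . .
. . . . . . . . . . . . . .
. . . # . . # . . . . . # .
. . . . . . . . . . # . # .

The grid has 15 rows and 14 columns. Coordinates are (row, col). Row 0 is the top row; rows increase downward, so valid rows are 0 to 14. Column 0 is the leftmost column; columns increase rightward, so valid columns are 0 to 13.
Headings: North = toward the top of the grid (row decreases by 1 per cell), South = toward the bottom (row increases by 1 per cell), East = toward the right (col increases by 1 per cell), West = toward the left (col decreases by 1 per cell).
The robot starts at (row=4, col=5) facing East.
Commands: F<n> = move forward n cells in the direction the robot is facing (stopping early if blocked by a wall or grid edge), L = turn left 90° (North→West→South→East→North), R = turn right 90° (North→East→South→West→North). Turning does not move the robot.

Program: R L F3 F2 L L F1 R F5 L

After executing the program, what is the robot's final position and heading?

Answer: Final position: (row=3, col=5), facing West

Derivation:
Start: (row=4, col=5), facing East
  R: turn right, now facing South
  L: turn left, now facing East
  F3: move forward 1/3 (blocked), now at (row=4, col=6)
  F2: move forward 0/2 (blocked), now at (row=4, col=6)
  L: turn left, now facing North
  L: turn left, now facing West
  F1: move forward 1, now at (row=4, col=5)
  R: turn right, now facing North
  F5: move forward 1/5 (blocked), now at (row=3, col=5)
  L: turn left, now facing West
Final: (row=3, col=5), facing West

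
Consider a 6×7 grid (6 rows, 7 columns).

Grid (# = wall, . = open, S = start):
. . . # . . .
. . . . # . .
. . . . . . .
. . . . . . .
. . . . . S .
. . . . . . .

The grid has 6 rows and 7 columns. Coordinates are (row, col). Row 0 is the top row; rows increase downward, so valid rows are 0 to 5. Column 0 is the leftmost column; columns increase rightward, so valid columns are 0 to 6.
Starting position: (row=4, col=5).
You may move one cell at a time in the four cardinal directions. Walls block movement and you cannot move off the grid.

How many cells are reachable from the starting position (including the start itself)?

BFS flood-fill from (row=4, col=5):
  Distance 0: (row=4, col=5)
  Distance 1: (row=3, col=5), (row=4, col=4), (row=4, col=6), (row=5, col=5)
  Distance 2: (row=2, col=5), (row=3, col=4), (row=3, col=6), (row=4, col=3), (row=5, col=4), (row=5, col=6)
  Distance 3: (row=1, col=5), (row=2, col=4), (row=2, col=6), (row=3, col=3), (row=4, col=2), (row=5, col=3)
  Distance 4: (row=0, col=5), (row=1, col=6), (row=2, col=3), (row=3, col=2), (row=4, col=1), (row=5, col=2)
  Distance 5: (row=0, col=4), (row=0, col=6), (row=1, col=3), (row=2, col=2), (row=3, col=1), (row=4, col=0), (row=5, col=1)
  Distance 6: (row=1, col=2), (row=2, col=1), (row=3, col=0), (row=5, col=0)
  Distance 7: (row=0, col=2), (row=1, col=1), (row=2, col=0)
  Distance 8: (row=0, col=1), (row=1, col=0)
  Distance 9: (row=0, col=0)
Total reachable: 40 (grid has 40 open cells total)

Answer: Reachable cells: 40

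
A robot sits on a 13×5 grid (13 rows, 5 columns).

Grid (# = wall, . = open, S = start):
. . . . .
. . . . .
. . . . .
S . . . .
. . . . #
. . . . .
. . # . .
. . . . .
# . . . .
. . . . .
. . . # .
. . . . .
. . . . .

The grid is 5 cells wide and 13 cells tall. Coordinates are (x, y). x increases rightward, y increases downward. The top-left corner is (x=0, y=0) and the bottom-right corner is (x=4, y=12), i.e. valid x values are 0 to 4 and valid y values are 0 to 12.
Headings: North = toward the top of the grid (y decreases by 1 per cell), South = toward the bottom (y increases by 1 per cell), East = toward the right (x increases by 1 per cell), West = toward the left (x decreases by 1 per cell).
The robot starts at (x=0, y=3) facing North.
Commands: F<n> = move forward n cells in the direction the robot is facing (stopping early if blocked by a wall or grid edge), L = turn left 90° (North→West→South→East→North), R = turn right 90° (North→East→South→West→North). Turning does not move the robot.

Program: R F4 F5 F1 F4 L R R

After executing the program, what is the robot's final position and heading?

Start: (x=0, y=3), facing North
  R: turn right, now facing East
  F4: move forward 4, now at (x=4, y=3)
  F5: move forward 0/5 (blocked), now at (x=4, y=3)
  F1: move forward 0/1 (blocked), now at (x=4, y=3)
  F4: move forward 0/4 (blocked), now at (x=4, y=3)
  L: turn left, now facing North
  R: turn right, now facing East
  R: turn right, now facing South
Final: (x=4, y=3), facing South

Answer: Final position: (x=4, y=3), facing South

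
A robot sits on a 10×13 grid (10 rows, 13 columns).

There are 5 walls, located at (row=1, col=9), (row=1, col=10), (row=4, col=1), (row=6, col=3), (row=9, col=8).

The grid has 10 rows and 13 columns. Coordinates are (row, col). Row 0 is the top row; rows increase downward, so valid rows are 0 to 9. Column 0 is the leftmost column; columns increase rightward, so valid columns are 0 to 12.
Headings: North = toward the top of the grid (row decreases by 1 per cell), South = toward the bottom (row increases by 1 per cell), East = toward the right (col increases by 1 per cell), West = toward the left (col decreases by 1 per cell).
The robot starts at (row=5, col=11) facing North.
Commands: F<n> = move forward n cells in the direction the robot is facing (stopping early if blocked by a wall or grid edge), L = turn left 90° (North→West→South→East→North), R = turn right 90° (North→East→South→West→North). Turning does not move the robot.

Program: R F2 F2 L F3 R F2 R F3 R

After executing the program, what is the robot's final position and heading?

Answer: Final position: (row=5, col=12), facing West

Derivation:
Start: (row=5, col=11), facing North
  R: turn right, now facing East
  F2: move forward 1/2 (blocked), now at (row=5, col=12)
  F2: move forward 0/2 (blocked), now at (row=5, col=12)
  L: turn left, now facing North
  F3: move forward 3, now at (row=2, col=12)
  R: turn right, now facing East
  F2: move forward 0/2 (blocked), now at (row=2, col=12)
  R: turn right, now facing South
  F3: move forward 3, now at (row=5, col=12)
  R: turn right, now facing West
Final: (row=5, col=12), facing West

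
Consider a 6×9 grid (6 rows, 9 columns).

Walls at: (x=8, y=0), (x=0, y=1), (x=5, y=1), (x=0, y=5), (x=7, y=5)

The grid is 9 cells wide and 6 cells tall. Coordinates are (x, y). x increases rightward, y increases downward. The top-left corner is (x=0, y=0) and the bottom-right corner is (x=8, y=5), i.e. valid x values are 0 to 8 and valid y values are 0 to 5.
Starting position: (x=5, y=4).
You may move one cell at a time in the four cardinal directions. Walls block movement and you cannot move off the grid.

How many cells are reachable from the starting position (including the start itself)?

Answer: Reachable cells: 49

Derivation:
BFS flood-fill from (x=5, y=4):
  Distance 0: (x=5, y=4)
  Distance 1: (x=5, y=3), (x=4, y=4), (x=6, y=4), (x=5, y=5)
  Distance 2: (x=5, y=2), (x=4, y=3), (x=6, y=3), (x=3, y=4), (x=7, y=4), (x=4, y=5), (x=6, y=5)
  Distance 3: (x=4, y=2), (x=6, y=2), (x=3, y=3), (x=7, y=3), (x=2, y=4), (x=8, y=4), (x=3, y=5)
  Distance 4: (x=4, y=1), (x=6, y=1), (x=3, y=2), (x=7, y=2), (x=2, y=3), (x=8, y=3), (x=1, y=4), (x=2, y=5), (x=8, y=5)
  Distance 5: (x=4, y=0), (x=6, y=0), (x=3, y=1), (x=7, y=1), (x=2, y=2), (x=8, y=2), (x=1, y=3), (x=0, y=4), (x=1, y=5)
  Distance 6: (x=3, y=0), (x=5, y=0), (x=7, y=0), (x=2, y=1), (x=8, y=1), (x=1, y=2), (x=0, y=3)
  Distance 7: (x=2, y=0), (x=1, y=1), (x=0, y=2)
  Distance 8: (x=1, y=0)
  Distance 9: (x=0, y=0)
Total reachable: 49 (grid has 49 open cells total)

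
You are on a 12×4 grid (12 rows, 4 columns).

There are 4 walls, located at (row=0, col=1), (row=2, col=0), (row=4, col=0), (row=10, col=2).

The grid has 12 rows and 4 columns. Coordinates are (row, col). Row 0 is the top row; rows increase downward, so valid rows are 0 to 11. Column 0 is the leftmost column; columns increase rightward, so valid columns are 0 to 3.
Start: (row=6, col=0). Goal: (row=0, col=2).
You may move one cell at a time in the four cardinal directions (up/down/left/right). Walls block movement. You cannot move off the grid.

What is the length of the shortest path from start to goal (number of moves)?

BFS from (row=6, col=0) until reaching (row=0, col=2):
  Distance 0: (row=6, col=0)
  Distance 1: (row=5, col=0), (row=6, col=1), (row=7, col=0)
  Distance 2: (row=5, col=1), (row=6, col=2), (row=7, col=1), (row=8, col=0)
  Distance 3: (row=4, col=1), (row=5, col=2), (row=6, col=3), (row=7, col=2), (row=8, col=1), (row=9, col=0)
  Distance 4: (row=3, col=1), (row=4, col=2), (row=5, col=3), (row=7, col=3), (row=8, col=2), (row=9, col=1), (row=10, col=0)
  Distance 5: (row=2, col=1), (row=3, col=0), (row=3, col=2), (row=4, col=3), (row=8, col=3), (row=9, col=2), (row=10, col=1), (row=11, col=0)
  Distance 6: (row=1, col=1), (row=2, col=2), (row=3, col=3), (row=9, col=3), (row=11, col=1)
  Distance 7: (row=1, col=0), (row=1, col=2), (row=2, col=3), (row=10, col=3), (row=11, col=2)
  Distance 8: (row=0, col=0), (row=0, col=2), (row=1, col=3), (row=11, col=3)  <- goal reached here
One shortest path (8 moves): (row=6, col=0) -> (row=6, col=1) -> (row=6, col=2) -> (row=5, col=2) -> (row=4, col=2) -> (row=3, col=2) -> (row=2, col=2) -> (row=1, col=2) -> (row=0, col=2)

Answer: Shortest path length: 8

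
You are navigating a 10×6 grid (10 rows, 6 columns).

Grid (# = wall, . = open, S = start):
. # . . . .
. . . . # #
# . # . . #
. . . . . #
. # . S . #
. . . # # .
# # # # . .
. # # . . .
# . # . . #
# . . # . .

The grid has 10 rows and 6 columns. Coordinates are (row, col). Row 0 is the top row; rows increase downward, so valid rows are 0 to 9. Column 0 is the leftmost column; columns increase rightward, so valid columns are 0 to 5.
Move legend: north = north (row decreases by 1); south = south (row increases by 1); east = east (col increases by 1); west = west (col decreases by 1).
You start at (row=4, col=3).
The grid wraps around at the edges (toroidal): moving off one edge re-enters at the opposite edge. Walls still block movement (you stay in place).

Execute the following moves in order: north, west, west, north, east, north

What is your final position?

Answer: Final position: (row=1, col=1)

Derivation:
Start: (row=4, col=3)
  north (north): (row=4, col=3) -> (row=3, col=3)
  west (west): (row=3, col=3) -> (row=3, col=2)
  west (west): (row=3, col=2) -> (row=3, col=1)
  north (north): (row=3, col=1) -> (row=2, col=1)
  east (east): blocked, stay at (row=2, col=1)
  north (north): (row=2, col=1) -> (row=1, col=1)
Final: (row=1, col=1)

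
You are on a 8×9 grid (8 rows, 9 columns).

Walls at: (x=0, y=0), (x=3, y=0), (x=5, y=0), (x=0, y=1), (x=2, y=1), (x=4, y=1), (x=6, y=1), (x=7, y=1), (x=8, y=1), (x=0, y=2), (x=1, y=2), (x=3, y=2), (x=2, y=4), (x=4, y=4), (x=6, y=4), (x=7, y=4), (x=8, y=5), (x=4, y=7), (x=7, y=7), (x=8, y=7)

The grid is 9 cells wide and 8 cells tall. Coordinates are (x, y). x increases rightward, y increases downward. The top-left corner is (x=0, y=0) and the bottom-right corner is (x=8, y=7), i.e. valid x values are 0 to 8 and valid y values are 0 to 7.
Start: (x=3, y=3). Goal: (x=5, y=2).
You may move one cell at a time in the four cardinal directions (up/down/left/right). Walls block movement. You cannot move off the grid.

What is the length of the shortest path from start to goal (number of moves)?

Answer: Shortest path length: 3

Derivation:
BFS from (x=3, y=3) until reaching (x=5, y=2):
  Distance 0: (x=3, y=3)
  Distance 1: (x=2, y=3), (x=4, y=3), (x=3, y=4)
  Distance 2: (x=2, y=2), (x=4, y=2), (x=1, y=3), (x=5, y=3), (x=3, y=5)
  Distance 3: (x=5, y=2), (x=0, y=3), (x=6, y=3), (x=1, y=4), (x=5, y=4), (x=2, y=5), (x=4, y=5), (x=3, y=6)  <- goal reached here
One shortest path (3 moves): (x=3, y=3) -> (x=4, y=3) -> (x=5, y=3) -> (x=5, y=2)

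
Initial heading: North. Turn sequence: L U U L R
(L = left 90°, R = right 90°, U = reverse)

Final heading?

Answer: Final heading: West

Derivation:
Start: North
  L (left (90° counter-clockwise)) -> West
  U (U-turn (180°)) -> East
  U (U-turn (180°)) -> West
  L (left (90° counter-clockwise)) -> South
  R (right (90° clockwise)) -> West
Final: West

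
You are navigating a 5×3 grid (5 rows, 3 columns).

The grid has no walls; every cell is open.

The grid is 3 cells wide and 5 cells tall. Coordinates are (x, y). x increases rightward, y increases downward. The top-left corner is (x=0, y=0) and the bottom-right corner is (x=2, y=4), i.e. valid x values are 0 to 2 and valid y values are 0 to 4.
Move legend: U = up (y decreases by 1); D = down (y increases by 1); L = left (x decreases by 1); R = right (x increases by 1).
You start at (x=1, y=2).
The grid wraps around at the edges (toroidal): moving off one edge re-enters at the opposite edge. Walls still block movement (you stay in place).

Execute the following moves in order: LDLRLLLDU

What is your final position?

Answer: Final position: (x=0, y=3)

Derivation:
Start: (x=1, y=2)
  L (left): (x=1, y=2) -> (x=0, y=2)
  D (down): (x=0, y=2) -> (x=0, y=3)
  L (left): (x=0, y=3) -> (x=2, y=3)
  R (right): (x=2, y=3) -> (x=0, y=3)
  L (left): (x=0, y=3) -> (x=2, y=3)
  L (left): (x=2, y=3) -> (x=1, y=3)
  L (left): (x=1, y=3) -> (x=0, y=3)
  D (down): (x=0, y=3) -> (x=0, y=4)
  U (up): (x=0, y=4) -> (x=0, y=3)
Final: (x=0, y=3)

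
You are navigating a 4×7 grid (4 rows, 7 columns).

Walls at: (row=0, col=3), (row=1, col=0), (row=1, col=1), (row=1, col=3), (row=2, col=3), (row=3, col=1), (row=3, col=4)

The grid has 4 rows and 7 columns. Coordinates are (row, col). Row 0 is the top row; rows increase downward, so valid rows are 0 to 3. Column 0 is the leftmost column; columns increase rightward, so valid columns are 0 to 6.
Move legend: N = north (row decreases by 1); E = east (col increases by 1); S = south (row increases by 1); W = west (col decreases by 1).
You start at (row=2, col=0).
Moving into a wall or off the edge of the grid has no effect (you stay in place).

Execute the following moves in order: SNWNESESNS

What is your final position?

Answer: Final position: (row=3, col=2)

Derivation:
Start: (row=2, col=0)
  S (south): (row=2, col=0) -> (row=3, col=0)
  N (north): (row=3, col=0) -> (row=2, col=0)
  W (west): blocked, stay at (row=2, col=0)
  N (north): blocked, stay at (row=2, col=0)
  E (east): (row=2, col=0) -> (row=2, col=1)
  S (south): blocked, stay at (row=2, col=1)
  E (east): (row=2, col=1) -> (row=2, col=2)
  S (south): (row=2, col=2) -> (row=3, col=2)
  N (north): (row=3, col=2) -> (row=2, col=2)
  S (south): (row=2, col=2) -> (row=3, col=2)
Final: (row=3, col=2)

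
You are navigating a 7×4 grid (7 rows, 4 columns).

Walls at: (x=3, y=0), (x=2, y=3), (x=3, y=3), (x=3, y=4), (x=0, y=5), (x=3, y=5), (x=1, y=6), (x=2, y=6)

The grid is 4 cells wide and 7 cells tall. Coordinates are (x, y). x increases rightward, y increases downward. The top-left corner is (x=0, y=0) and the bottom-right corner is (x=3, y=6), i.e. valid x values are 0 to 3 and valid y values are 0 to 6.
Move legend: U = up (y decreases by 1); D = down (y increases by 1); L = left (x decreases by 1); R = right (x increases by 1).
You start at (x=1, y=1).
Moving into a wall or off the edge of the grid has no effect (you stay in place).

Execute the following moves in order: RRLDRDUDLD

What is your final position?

Answer: Final position: (x=2, y=2)

Derivation:
Start: (x=1, y=1)
  R (right): (x=1, y=1) -> (x=2, y=1)
  R (right): (x=2, y=1) -> (x=3, y=1)
  L (left): (x=3, y=1) -> (x=2, y=1)
  D (down): (x=2, y=1) -> (x=2, y=2)
  R (right): (x=2, y=2) -> (x=3, y=2)
  D (down): blocked, stay at (x=3, y=2)
  U (up): (x=3, y=2) -> (x=3, y=1)
  D (down): (x=3, y=1) -> (x=3, y=2)
  L (left): (x=3, y=2) -> (x=2, y=2)
  D (down): blocked, stay at (x=2, y=2)
Final: (x=2, y=2)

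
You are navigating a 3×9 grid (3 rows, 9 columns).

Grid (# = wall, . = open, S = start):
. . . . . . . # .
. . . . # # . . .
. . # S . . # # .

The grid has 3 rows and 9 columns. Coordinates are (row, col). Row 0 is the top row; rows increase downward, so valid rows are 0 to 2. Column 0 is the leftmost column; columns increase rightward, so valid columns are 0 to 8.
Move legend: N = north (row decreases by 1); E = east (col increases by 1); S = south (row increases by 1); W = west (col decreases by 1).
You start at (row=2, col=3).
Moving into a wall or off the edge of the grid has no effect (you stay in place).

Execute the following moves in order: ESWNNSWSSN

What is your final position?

Start: (row=2, col=3)
  E (east): (row=2, col=3) -> (row=2, col=4)
  S (south): blocked, stay at (row=2, col=4)
  W (west): (row=2, col=4) -> (row=2, col=3)
  N (north): (row=2, col=3) -> (row=1, col=3)
  N (north): (row=1, col=3) -> (row=0, col=3)
  S (south): (row=0, col=3) -> (row=1, col=3)
  W (west): (row=1, col=3) -> (row=1, col=2)
  S (south): blocked, stay at (row=1, col=2)
  S (south): blocked, stay at (row=1, col=2)
  N (north): (row=1, col=2) -> (row=0, col=2)
Final: (row=0, col=2)

Answer: Final position: (row=0, col=2)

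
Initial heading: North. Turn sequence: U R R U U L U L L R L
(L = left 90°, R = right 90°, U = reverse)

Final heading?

Start: North
  U (U-turn (180°)) -> South
  R (right (90° clockwise)) -> West
  R (right (90° clockwise)) -> North
  U (U-turn (180°)) -> South
  U (U-turn (180°)) -> North
  L (left (90° counter-clockwise)) -> West
  U (U-turn (180°)) -> East
  L (left (90° counter-clockwise)) -> North
  L (left (90° counter-clockwise)) -> West
  R (right (90° clockwise)) -> North
  L (left (90° counter-clockwise)) -> West
Final: West

Answer: Final heading: West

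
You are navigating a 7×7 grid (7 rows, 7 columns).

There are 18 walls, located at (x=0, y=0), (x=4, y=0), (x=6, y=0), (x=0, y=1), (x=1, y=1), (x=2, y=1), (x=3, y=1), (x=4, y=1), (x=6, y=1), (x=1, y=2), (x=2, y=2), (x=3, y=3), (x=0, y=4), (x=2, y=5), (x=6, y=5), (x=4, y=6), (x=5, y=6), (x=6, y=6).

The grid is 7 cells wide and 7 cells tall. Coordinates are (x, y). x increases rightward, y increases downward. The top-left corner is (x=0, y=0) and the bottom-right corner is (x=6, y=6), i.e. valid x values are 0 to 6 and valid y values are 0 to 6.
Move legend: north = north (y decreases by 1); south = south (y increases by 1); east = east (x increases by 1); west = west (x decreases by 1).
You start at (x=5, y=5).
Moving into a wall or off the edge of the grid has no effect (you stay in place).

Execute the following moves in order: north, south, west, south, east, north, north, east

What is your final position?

Start: (x=5, y=5)
  north (north): (x=5, y=5) -> (x=5, y=4)
  south (south): (x=5, y=4) -> (x=5, y=5)
  west (west): (x=5, y=5) -> (x=4, y=5)
  south (south): blocked, stay at (x=4, y=5)
  east (east): (x=4, y=5) -> (x=5, y=5)
  north (north): (x=5, y=5) -> (x=5, y=4)
  north (north): (x=5, y=4) -> (x=5, y=3)
  east (east): (x=5, y=3) -> (x=6, y=3)
Final: (x=6, y=3)

Answer: Final position: (x=6, y=3)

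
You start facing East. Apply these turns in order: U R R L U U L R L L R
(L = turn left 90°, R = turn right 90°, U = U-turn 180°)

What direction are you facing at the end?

Answer: Final heading: West

Derivation:
Start: East
  U (U-turn (180°)) -> West
  R (right (90° clockwise)) -> North
  R (right (90° clockwise)) -> East
  L (left (90° counter-clockwise)) -> North
  U (U-turn (180°)) -> South
  U (U-turn (180°)) -> North
  L (left (90° counter-clockwise)) -> West
  R (right (90° clockwise)) -> North
  L (left (90° counter-clockwise)) -> West
  L (left (90° counter-clockwise)) -> South
  R (right (90° clockwise)) -> West
Final: West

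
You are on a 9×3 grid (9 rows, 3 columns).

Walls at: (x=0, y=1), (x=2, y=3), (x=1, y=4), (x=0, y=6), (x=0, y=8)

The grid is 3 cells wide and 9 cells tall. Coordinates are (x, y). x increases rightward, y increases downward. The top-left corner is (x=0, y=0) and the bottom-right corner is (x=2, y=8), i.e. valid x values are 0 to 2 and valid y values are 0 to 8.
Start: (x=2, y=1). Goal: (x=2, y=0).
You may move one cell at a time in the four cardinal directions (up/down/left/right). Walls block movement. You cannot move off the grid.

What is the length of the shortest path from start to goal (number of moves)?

Answer: Shortest path length: 1

Derivation:
BFS from (x=2, y=1) until reaching (x=2, y=0):
  Distance 0: (x=2, y=1)
  Distance 1: (x=2, y=0), (x=1, y=1), (x=2, y=2)  <- goal reached here
One shortest path (1 moves): (x=2, y=1) -> (x=2, y=0)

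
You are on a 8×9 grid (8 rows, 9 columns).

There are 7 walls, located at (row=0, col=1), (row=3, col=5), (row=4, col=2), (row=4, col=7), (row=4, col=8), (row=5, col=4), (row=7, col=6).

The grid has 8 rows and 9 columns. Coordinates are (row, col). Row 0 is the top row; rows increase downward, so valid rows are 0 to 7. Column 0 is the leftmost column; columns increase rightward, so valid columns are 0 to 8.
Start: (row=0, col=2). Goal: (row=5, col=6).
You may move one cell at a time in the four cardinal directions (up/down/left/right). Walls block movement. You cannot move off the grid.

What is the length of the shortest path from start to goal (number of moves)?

Answer: Shortest path length: 9

Derivation:
BFS from (row=0, col=2) until reaching (row=5, col=6):
  Distance 0: (row=0, col=2)
  Distance 1: (row=0, col=3), (row=1, col=2)
  Distance 2: (row=0, col=4), (row=1, col=1), (row=1, col=3), (row=2, col=2)
  Distance 3: (row=0, col=5), (row=1, col=0), (row=1, col=4), (row=2, col=1), (row=2, col=3), (row=3, col=2)
  Distance 4: (row=0, col=0), (row=0, col=6), (row=1, col=5), (row=2, col=0), (row=2, col=4), (row=3, col=1), (row=3, col=3)
  Distance 5: (row=0, col=7), (row=1, col=6), (row=2, col=5), (row=3, col=0), (row=3, col=4), (row=4, col=1), (row=4, col=3)
  Distance 6: (row=0, col=8), (row=1, col=7), (row=2, col=6), (row=4, col=0), (row=4, col=4), (row=5, col=1), (row=5, col=3)
  Distance 7: (row=1, col=8), (row=2, col=7), (row=3, col=6), (row=4, col=5), (row=5, col=0), (row=5, col=2), (row=6, col=1), (row=6, col=3)
  Distance 8: (row=2, col=8), (row=3, col=7), (row=4, col=6), (row=5, col=5), (row=6, col=0), (row=6, col=2), (row=6, col=4), (row=7, col=1), (row=7, col=3)
  Distance 9: (row=3, col=8), (row=5, col=6), (row=6, col=5), (row=7, col=0), (row=7, col=2), (row=7, col=4)  <- goal reached here
One shortest path (9 moves): (row=0, col=2) -> (row=0, col=3) -> (row=0, col=4) -> (row=0, col=5) -> (row=0, col=6) -> (row=1, col=6) -> (row=2, col=6) -> (row=3, col=6) -> (row=4, col=6) -> (row=5, col=6)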